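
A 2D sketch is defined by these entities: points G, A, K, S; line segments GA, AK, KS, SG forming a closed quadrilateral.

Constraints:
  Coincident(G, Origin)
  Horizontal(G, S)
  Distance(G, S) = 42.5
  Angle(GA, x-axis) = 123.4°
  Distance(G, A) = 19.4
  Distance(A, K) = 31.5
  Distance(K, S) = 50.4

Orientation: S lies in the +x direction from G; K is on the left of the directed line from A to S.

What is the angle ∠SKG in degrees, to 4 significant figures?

54.37°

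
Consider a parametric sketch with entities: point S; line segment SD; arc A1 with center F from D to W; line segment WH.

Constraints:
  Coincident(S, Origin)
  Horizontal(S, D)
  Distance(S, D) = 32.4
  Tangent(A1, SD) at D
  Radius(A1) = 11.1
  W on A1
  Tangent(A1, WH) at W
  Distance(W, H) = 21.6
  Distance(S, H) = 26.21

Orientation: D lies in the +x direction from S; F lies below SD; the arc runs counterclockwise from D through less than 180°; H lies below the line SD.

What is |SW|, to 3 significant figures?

23.6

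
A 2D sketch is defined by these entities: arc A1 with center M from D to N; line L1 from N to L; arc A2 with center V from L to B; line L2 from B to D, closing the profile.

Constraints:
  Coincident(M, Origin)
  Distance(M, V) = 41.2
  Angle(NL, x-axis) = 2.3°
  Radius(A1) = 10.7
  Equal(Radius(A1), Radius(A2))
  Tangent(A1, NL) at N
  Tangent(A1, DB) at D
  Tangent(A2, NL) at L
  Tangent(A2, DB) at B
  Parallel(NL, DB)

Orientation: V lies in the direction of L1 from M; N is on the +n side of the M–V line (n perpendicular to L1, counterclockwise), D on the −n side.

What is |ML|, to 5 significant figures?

42.567

Tangency of A1 to both parallel lines with radius 10.7 puts N and D at M ± 10.7·n: N = (-0.42941, 10.691), D = (0.42941, -10.691). Equal radii place L and B the same way about V: L = V + 10.7·n = (40.737, 12.345), B = V − 10.7·n = (41.596, -9.0380). Then |ML| = |L − M| = 42.567.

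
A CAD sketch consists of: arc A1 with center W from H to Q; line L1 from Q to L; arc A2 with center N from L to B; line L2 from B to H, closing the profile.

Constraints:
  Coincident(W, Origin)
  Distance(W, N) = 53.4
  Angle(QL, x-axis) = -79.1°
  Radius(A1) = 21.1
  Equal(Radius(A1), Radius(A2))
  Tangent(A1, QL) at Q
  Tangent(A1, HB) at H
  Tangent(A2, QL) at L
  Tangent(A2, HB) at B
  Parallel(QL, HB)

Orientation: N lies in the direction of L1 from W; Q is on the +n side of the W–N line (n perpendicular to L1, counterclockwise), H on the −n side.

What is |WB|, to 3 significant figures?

57.4

The slot axis is L1's direction at -79.1°, so u = (cos -79.1°, sin -79.1°) = (0.189, -0.982) and n = (−sin -79.1°, cos -79.1°) = (0.982, 0.189). W is at the origin and N lies 53.4 along u from W, so N = 53.4·u = (10.1, -52.4). Tangency of A1 to both parallel lines with radius 21.1 puts Q and H at W ± 21.1·n: Q = (20.7, 3.99), H = (-20.7, -3.99). Equal radii place L and B the same way about N: L = N + 21.1·n = (30.8, -48.4), B = N − 21.1·n = (-10.6, -56.4). Then |WB| = |B − W| = 57.4.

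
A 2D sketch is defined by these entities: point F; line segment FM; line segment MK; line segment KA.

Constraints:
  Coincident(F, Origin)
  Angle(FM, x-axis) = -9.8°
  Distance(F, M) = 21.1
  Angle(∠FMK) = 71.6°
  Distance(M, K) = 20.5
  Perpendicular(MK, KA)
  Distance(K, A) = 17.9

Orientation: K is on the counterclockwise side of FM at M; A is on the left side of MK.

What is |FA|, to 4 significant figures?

14.00

F is at the origin; FM runs at -9.8° with length 21.1, so M = 21.1·(cos -9.8°, sin -9.8°) = (20.79, -3.591). ∠FMK = 71.6°, so MK runs at -9.8° + (180° − 71.6°) = 98.60° from the x-axis; with |MK| = 20.5, K = M + 20.5·(cos 98.60°, sin 98.60°) = (17.73, 16.68). MK is perpendicular to KA; with |KA| = 17.9 on the left of MK, A = K + 17.9·(-0.9888, -0.1495) = (0.02789, 14.00). Then |FA| = |A − F| = 14.00.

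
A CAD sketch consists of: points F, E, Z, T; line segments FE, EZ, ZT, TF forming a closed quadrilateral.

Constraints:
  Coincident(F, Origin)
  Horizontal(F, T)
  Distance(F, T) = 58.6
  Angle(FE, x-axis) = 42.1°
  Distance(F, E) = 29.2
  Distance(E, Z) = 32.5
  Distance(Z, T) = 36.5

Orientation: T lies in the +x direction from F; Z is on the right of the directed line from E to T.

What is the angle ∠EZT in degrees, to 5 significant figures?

74.322°

Checks: |EZ| = 32.50 ✓; |ZT| = 36.50 ✓.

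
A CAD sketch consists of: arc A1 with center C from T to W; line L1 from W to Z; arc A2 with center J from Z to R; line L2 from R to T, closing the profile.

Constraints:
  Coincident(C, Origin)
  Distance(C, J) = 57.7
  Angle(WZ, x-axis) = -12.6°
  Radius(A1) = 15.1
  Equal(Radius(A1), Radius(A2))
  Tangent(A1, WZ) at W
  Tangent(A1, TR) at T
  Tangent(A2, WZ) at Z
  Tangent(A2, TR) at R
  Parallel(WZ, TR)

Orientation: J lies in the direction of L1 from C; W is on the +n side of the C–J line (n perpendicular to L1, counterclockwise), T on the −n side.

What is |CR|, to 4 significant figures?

59.64

The slot axis is L1's direction at -12.6°, so u = (cos -12.6°, sin -12.6°) = (0.9759, -0.2181) and n = (−sin -12.6°, cos -12.6°) = (0.2181, 0.9759). C is at the origin and J lies 57.7 along u from C, so J = 57.7·u = (56.31, -12.59). Tangency of A1 to both parallel lines with radius 15.1 puts W and T at C ± 15.1·n: W = (3.294, 14.74), T = (-3.294, -14.74). Equal radii place Z and R the same way about J: Z = J + 15.1·n = (59.60, 2.149), R = J − 15.1·n = (53.02, -27.32). Then |CR| = |R − C| = 59.64.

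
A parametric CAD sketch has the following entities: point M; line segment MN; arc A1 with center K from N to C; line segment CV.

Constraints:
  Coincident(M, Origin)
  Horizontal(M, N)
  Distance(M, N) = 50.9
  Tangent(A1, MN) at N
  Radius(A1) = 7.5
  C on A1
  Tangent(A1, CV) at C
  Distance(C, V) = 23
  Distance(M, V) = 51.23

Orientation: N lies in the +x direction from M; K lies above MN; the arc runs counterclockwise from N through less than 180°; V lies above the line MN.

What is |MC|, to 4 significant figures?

57.93

M is at the origin; M and N share the same y with |MN| = 50.9 and N on the +x side, so N = (50.90, 0.000). A1 meets MN tangentially, so KN is at right angles to MN, so K = N + (0, 7.5) = (50.90, 7.500). Since KC ⟂ CV (tangency), |KV| = √(7.5² + 23.0²) = 24.19 regardless of where C sits on A1. So V lies on both circle(M, 51.23) and circle(K, 24.19); the above-MN intersection is V = (41.64, 29.85). C is the foot of the tangent from V: C = (56.60, 12.38).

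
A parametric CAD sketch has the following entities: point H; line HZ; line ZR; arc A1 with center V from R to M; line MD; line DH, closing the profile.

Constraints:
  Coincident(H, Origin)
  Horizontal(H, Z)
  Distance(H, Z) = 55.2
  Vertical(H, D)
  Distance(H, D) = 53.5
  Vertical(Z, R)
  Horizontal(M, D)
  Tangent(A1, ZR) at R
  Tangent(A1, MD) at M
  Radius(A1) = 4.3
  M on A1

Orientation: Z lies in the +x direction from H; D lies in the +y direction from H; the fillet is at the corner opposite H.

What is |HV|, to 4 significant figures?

70.79

H is at the origin; HZ is horizontal with |HZ| = 55.2 and Z on the +x side, so Z = (55.20, 0.000). H and D share the same x with |HD| = 53.5 and D on the +y side, so D = (0.000, 53.50). The virtual corner opposite H is at (55.20, 53.50). Tangency of A1 to ZR means the radius VR is perpendicular to ZR and A1 meets MD tangentially, so VM is at right angles to MD, with radius 4.3, so the center V sits 4.3 in from both sides at V = (50.90, 49.20). Then |HV| = |V − H| = 70.79.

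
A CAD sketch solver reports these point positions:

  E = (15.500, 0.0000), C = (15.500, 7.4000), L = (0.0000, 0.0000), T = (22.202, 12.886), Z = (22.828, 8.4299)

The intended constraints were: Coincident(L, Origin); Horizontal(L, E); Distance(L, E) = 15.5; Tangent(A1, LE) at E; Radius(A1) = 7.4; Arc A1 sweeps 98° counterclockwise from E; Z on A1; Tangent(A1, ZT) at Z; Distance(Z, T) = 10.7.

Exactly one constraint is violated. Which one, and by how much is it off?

Distance(Z, T) = 10.7 — off by 6.20.

L = (0.00, 0.00) ✓; L.y = 0.00, E.y = 0.00 ✓; |LE| = 15.50 ✓; ∠(CE, EL) = 90.00° ✓; |CE| = 7.400 ✓; bearing(C→Z) − bearing(C→E) = 98.00° ✓; |CZ| = 7.400 ✓; ∠(CZ, ZT) = 90.00° ✓; |ZT| = 4.500 ✗.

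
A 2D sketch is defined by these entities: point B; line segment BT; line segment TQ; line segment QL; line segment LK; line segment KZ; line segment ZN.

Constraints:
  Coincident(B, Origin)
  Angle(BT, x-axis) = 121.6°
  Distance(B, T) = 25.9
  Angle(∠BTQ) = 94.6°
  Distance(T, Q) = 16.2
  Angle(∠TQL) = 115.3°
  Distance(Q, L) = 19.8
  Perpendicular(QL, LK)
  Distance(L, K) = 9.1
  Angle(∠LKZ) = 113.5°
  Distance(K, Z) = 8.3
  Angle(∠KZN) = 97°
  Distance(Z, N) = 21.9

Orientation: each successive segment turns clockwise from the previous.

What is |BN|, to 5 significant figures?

36.961

∠LKZ = 113.5° gives KZ at 175.00° from the x-axis; with |KZ| = 8.3, Z = (4.2915, 14.906). ∠KZN = 97.0° gives ZN at 92.000° from the x-axis; with |ZN| = 21.9, N = (3.5272, 36.793). Then |BN| = |N − B| = 36.961.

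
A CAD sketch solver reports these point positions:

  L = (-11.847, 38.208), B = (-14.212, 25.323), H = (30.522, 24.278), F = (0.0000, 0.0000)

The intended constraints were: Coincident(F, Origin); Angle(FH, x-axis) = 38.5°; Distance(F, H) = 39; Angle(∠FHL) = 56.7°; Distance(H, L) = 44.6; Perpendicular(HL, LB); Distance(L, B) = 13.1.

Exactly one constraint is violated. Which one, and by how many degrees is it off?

Perpendicular(HL, LB) — off by 7.80°.

F = (0.00, 0.00) ✓; FH at 38.50° ✓; |FH| = 39.00 ✓; ∠FHL = 56.70° ✓; |HL| = 44.60 ✓; ∠(HL, LB) = 97.80° ✗; |LB| = 13.10 ✓.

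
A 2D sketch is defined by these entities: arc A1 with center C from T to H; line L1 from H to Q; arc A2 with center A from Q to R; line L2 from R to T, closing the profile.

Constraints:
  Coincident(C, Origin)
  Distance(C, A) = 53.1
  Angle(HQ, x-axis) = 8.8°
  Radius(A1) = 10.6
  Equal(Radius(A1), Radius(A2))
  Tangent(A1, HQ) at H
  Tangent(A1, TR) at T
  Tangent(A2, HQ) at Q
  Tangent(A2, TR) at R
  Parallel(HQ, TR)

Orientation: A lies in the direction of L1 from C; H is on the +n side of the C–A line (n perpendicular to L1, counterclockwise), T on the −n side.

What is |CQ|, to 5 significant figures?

54.148

Tangency of A1 to both parallel lines with radius 10.6 puts H and T at C ± 10.6·n: H = (-1.6216, 10.475), T = (1.6216, -10.475). Equal radii place Q and R the same way about A: Q = A + 10.6·n = (50.853, 18.599), R = A − 10.6·n = (54.097, -2.3517). Then |CQ| = |Q − C| = 54.148.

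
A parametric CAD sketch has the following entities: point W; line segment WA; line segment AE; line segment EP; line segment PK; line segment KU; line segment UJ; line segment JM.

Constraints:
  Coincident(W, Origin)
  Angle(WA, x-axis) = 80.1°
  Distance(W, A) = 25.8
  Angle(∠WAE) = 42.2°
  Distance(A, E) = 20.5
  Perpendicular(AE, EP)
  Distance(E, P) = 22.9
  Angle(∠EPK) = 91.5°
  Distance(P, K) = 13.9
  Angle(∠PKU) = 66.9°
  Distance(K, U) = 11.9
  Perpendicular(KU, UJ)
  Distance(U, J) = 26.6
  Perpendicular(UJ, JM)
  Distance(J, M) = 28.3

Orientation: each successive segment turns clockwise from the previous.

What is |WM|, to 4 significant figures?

31.59

KU ⟂ UJ, so UJ runs at -79.30°; with |UJ| = 26.6, J = (4.933, -16.53). The perpendicularity gives JM at right angles to UJ, so JM runs at -169.3°; with |JM| = 28.3, M = (-22.88, -21.78). Then |WM| = |M − W| = 31.59.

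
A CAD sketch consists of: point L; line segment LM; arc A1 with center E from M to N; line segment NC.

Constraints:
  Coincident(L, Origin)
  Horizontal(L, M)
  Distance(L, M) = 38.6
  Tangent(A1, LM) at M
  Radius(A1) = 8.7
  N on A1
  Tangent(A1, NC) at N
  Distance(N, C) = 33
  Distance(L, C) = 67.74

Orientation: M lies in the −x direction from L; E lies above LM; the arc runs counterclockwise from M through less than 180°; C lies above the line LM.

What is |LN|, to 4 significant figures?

35.76

Checks: L = (0.00, 0.00) ✓; |EN| = 8.700 ✓; ∠(EN, NC) = 90.00° ✓; |NC| = 33.00 ✓; |LC| = 67.74 ✓.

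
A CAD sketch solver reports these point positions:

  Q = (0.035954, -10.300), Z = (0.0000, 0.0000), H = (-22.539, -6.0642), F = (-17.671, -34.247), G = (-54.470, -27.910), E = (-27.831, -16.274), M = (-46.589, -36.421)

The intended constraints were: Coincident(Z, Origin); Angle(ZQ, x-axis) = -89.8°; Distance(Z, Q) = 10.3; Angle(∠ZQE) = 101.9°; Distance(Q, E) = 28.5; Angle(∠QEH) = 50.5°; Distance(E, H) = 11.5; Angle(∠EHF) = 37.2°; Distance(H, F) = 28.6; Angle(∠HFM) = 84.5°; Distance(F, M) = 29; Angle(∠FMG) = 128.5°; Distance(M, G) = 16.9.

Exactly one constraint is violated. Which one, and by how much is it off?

Distance(M, G) = 16.9 — off by 5.30.

Z = (0.00, 0.00) ✓; ZQ at -89.80° ✓; |ZQ| = 10.30 ✓; ∠ZQE = 101.9° ✓; |QE| = 28.50 ✓; ∠QEH = 50.50° ✓; |EH| = 11.50 ✓; ∠EHF = 37.20° ✓; |HF| = 28.60 ✓; ∠HFM = 84.50° ✓; |FM| = 29.00 ✓; ∠FMG = 128.5° ✓; |MG| = 11.60 ✗.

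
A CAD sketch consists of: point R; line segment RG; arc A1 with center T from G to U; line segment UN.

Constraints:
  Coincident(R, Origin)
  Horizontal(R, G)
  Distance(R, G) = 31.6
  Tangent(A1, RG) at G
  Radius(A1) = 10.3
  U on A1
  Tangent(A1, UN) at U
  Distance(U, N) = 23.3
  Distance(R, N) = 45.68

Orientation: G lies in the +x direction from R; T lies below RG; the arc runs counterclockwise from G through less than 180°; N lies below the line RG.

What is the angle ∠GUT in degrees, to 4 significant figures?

36.43°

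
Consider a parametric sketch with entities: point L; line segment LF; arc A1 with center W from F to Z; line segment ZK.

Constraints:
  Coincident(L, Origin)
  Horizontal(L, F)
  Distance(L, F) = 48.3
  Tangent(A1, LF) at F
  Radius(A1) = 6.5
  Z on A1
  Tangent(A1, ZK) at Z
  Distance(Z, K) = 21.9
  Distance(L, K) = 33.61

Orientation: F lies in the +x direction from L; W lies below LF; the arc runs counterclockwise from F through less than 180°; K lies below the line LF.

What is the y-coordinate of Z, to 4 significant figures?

-2.012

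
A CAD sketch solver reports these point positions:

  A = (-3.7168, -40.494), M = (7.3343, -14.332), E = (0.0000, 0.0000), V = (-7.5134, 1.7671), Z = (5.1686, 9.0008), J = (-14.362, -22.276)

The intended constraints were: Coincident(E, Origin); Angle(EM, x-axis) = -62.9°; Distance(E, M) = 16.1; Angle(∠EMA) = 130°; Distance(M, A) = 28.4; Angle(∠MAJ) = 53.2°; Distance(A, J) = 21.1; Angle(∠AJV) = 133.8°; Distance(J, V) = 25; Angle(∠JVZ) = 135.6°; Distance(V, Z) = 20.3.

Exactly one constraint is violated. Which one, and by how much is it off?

Distance(V, Z) = 20.3 — off by 5.70.

E = (0.00, 0.00) ✓; EM at -62.90° ✓; |EM| = 16.10 ✓; ∠EMA = 130.0° ✓; |MA| = 28.40 ✓; ∠MAJ = 53.20° ✓; |AJ| = 21.10 ✓; ∠AJV = 133.8° ✓; |JV| = 25.00 ✓; ∠JVZ = 135.6° ✓; |VZ| = 14.60 ✗.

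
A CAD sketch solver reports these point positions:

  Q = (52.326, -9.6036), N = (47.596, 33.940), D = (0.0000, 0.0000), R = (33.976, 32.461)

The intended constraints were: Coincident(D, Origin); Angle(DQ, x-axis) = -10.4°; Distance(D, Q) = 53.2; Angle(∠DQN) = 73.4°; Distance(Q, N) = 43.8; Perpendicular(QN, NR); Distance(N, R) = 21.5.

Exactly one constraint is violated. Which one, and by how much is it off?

Distance(N, R) = 21.5 — off by 7.80.

D = (0.00, 0.00) ✓; DQ at -10.40° ✓; |DQ| = 53.20 ✓; ∠DQN = 73.40° ✓; |QN| = 43.80 ✓; ∠(QN, NR) = 90.00° ✓; |NR| = 13.70 ✗.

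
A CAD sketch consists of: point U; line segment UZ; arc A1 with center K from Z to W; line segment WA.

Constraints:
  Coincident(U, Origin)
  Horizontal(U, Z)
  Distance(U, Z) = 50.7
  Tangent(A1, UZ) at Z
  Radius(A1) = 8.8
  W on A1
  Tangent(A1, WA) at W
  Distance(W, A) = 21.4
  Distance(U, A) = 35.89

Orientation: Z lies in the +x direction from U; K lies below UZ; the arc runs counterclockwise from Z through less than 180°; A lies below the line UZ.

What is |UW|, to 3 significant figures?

44.1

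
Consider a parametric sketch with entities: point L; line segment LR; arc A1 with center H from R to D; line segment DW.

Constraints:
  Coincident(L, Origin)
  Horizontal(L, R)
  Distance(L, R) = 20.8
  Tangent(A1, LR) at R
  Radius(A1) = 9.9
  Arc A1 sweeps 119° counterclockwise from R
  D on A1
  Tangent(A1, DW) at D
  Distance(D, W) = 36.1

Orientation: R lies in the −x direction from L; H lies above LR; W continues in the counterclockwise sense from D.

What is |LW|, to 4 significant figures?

54.95

L is at the origin; L and R share the same y with |LR| = 20.8 and R on the −x side, so R = (-20.80, 0.000). The tangent condition forces HR to be normal to LR, so H = R + (0, 9.9) = (-20.80, 9.900). On A1, R sits at bearing -90° from H; a 119° counterclockwise sweep puts D at bearing 29°, so D = H + 9.9·(cos 29°, sin 29°) = (-12.14, 14.70). Since A1 is tangent to DW there, HD ⟂ DW, so DW runs along (−sin 29°, cos 29°); with |DW| = 36.1, W = (-29.64, 46.27). Then |LW| = |W − L| = 54.95.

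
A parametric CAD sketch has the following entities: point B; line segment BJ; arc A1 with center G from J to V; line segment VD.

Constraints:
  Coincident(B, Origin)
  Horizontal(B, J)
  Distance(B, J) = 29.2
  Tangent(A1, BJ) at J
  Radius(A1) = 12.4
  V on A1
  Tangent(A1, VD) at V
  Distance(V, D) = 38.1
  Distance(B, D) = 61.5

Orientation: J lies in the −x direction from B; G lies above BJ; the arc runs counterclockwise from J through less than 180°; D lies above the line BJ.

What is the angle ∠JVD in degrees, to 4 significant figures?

123.8°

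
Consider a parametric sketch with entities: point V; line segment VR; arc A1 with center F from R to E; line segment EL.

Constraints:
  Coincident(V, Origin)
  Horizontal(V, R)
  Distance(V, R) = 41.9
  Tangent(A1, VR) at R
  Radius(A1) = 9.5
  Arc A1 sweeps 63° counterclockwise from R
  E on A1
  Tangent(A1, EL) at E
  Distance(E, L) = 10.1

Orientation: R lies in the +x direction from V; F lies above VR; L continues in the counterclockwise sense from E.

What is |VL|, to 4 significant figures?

56.75

V is at the origin; V and R share the same y with |VR| = 41.9 and R on the +x side, so R = (41.90, 0.000). A1 meets VR tangentially, so FR is at right angles to VR, so F = R + (0, 9.5) = (41.90, 9.500). On A1, R sits at bearing -90° from F; a 63° counterclockwise sweep puts E at bearing -27°, so E = F + 9.5·(cos -27°, sin -27°) = (50.36, 5.187). Tangency of A1 to EL means the radius FE is perpendicular to EL, so EL runs along (−sin -27°, cos -27°); with |EL| = 10.1, L = (54.95, 14.19). Then |VL| = |L − V| = 56.75.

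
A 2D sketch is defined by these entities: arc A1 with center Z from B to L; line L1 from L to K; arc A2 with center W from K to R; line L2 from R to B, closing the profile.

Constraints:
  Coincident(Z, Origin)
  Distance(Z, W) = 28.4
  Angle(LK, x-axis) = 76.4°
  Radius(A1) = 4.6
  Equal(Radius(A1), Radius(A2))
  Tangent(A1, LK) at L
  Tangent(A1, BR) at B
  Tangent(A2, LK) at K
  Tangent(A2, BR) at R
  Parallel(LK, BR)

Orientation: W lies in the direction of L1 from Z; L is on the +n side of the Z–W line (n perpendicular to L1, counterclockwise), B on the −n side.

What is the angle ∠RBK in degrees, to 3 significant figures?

17.9°

The slot axis is L1's direction at 76.4°, so u = (cos 76.4°, sin 76.4°) = (0.235, 0.972) and n = (−sin 76.4°, cos 76.4°) = (-0.972, 0.235). Z is at the origin and W lies 28.4 along u from Z, so W = 28.4·u = (6.68, 27.6). Tangency of A1 to both parallel lines with radius 4.6 puts L and B at Z ± 4.6·n: L = (-4.47, 1.08), B = (4.47, -1.08). Equal radii place K and R the same way about W: K = W + 4.6·n = (2.21, 28.7), R = W − 4.6·n = (11.1, 26.5). Then cos ∠RBK = BR·BK / (|BR||BK|), giving 17.9°.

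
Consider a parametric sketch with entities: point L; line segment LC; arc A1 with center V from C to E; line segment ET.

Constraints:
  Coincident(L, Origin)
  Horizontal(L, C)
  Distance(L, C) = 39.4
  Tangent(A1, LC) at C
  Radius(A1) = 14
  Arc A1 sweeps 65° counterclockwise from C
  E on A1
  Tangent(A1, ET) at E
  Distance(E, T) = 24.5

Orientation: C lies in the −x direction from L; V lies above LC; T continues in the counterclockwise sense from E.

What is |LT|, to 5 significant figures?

34.423

On A1, C sits at bearing -90° from V; a 65° counterclockwise sweep puts E at bearing -25°, so E = V + 14.0·(cos -25°, sin -25°) = (-26.712, 8.0833). Since A1 is tangent to ET there, VE ⟂ ET, so ET runs along (−sin -25°, cos -25°); with |ET| = 24.5, T = (-16.358, 30.288). Then |LT| = |T − L| = 34.423.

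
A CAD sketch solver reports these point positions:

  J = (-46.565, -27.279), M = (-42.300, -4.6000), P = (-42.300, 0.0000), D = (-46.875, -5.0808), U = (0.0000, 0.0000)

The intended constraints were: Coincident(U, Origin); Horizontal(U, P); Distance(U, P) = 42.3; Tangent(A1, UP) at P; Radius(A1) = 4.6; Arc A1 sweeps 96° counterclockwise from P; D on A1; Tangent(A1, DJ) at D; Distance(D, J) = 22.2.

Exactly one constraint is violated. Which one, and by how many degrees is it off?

Tangent(A1, DJ) at D — off by 5.20°.

U = (0.00, 0.00) ✓; U.y = 0.00, P.y = 0.00 ✓; |UP| = 42.30 ✓; ∠(MP, PU) = 90.00° ✓; |MP| = 4.600 ✓; bearing(M→D) − bearing(M→P) = 96.00° ✓; |MD| = 4.600 ✓; ∠(MD, DJ) = 95.20° ✗; |DJ| = 22.20 ✓.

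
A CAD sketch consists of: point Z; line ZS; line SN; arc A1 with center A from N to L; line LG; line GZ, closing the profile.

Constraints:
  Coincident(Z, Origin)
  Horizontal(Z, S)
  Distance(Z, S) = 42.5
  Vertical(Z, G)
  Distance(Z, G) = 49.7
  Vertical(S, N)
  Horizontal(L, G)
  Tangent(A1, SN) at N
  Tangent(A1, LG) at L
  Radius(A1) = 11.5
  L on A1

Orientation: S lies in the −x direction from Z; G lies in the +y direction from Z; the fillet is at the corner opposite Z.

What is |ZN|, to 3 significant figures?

57.1

Z is at the origin; ZS is horizontal with |ZS| = 42.5 and S on the −x side, so S = (-42.5, 0.00). ZG is vertical with |ZG| = 49.7 and G on the +y side, so G = (0.00, 49.7). The virtual corner opposite Z is at (-42.5, 49.7). A1 meets SN tangentially, so AN is at right angles to SN and tangency of A1 to LG means the radius AL is perpendicular to LG, with radius 11.5, so the center A sits 11.5 in from both sides at A = (-31.0, 38.2). That places the tangent points at N = (-42.5, 38.2) on SN and L = (-31.0, 49.7) on LG. Then |ZN| = |N − Z| = 57.1.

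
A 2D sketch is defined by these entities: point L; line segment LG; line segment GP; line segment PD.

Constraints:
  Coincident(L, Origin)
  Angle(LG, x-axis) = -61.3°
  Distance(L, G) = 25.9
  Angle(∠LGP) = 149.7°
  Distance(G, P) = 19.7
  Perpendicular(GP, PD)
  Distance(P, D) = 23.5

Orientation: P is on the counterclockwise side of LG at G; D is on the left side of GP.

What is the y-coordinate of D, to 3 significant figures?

-12.7

L is at the origin; LG runs at -61.3° with length 25.9, so G = 25.9·(cos -61.3°, sin -61.3°) = (12.4, -22.7). ∠LGP = 149.7°, so GP runs at -61.3° + (180° − 149.7°) = -31.0° from the x-axis; with |GP| = 19.7, P = G + 19.7·(cos -31.0°, sin -31.0°) = (29.3, -32.9). GP ⟂ PD; with |PD| = 23.5 on the left of GP, D = P + 23.5·(0.515, 0.857) = (41.4, -12.7). So D.y = -12.7.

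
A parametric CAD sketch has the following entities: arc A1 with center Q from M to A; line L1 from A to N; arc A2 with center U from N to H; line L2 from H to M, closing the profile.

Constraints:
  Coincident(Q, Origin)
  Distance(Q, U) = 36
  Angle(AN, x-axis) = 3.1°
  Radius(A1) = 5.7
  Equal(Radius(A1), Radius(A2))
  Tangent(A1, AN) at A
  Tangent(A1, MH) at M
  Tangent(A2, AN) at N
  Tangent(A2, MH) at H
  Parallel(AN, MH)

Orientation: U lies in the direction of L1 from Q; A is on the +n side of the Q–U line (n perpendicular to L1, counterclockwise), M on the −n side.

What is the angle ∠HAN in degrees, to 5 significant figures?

17.571°

The slot axis is L1's direction at 3.1°, so u = (cos 3.1°, sin 3.1°) = (0.99854, 0.054079) and n = (−sin 3.1°, cos 3.1°) = (-0.054079, 0.99854). Q is at the origin and U lies 36.0 along u from Q, so U = 36.0·u = (35.947, 1.9468). Tangency of A1 to both parallel lines with radius 5.7 puts A and M at Q ± 5.7·n: A = (-0.30825, 5.6917), M = (0.30825, -5.6917). Equal radii place N and H the same way about U: N = U + 5.7·n = (35.639, 7.6385), H = U − 5.7·n = (36.256, -3.7448). Then cos ∠HAN = AH·AN / (|AH||AN|), giving 17.571°.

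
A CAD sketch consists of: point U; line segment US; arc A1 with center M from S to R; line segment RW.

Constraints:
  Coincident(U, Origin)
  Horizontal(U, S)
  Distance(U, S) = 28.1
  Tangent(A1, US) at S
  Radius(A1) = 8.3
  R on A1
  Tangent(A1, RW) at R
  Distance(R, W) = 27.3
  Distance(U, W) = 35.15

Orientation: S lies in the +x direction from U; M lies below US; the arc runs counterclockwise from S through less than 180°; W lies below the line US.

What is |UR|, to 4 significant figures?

21.01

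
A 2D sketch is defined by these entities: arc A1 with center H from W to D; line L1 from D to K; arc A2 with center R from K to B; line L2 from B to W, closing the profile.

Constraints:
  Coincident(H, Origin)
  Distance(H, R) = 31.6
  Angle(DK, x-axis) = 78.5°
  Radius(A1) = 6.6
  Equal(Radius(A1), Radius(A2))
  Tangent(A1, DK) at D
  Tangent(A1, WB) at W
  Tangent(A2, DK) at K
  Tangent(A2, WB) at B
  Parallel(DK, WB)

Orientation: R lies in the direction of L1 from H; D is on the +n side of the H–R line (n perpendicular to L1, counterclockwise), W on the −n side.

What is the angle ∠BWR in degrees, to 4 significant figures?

11.80°

Tangency of A1 to both parallel lines with radius 6.6 puts D and W at H ± 6.6·n: D = (-6.468, 1.316), W = (6.468, -1.316). Equal radii place K and B the same way about R: K = R + 6.6·n = (-0.1675, 32.28), B = R − 6.6·n = (12.77, 29.65). Then cos ∠BWR = WB·WR / (|WB||WR|), giving 11.80°.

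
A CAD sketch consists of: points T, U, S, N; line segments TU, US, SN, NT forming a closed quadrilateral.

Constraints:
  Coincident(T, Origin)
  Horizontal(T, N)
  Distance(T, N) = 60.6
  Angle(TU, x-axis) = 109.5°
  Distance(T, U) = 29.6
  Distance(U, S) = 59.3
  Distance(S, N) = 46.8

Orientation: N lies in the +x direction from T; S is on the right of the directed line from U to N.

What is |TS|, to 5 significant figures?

30.725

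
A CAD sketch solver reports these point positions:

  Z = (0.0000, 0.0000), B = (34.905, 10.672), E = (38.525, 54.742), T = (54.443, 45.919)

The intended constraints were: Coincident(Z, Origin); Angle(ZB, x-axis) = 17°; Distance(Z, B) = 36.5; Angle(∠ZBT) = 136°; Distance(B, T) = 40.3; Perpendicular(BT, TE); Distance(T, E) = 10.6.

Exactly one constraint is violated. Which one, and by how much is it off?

Distance(T, E) = 10.6 — off by 7.60.

Z = (0.00, 0.00) ✓; ZB at 17.00° ✓; |ZB| = 36.50 ✓; ∠ZBT = 136.0° ✓; |BT| = 40.30 ✓; ∠(BT, TE) = 90.00° ✓; |TE| = 18.20 ✗.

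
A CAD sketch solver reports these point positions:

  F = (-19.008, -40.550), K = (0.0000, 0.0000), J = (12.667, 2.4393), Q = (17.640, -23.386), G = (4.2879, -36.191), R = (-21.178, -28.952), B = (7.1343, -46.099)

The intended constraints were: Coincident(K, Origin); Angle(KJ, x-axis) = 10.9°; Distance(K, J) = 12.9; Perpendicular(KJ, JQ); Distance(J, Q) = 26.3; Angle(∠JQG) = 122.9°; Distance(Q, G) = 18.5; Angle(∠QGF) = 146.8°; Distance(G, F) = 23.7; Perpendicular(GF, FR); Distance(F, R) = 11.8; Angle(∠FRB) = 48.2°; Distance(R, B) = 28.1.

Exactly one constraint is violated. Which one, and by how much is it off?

Distance(R, B) = 28.1 — off by 5.00.

K = (0.00, 0.00) ✓; KJ at 10.90° ✓; |KJ| = 12.90 ✓; ∠(KJ, JQ) = 90.00° ✓; |JQ| = 26.30 ✓; ∠JQG = 122.9° ✓; |QG| = 18.50 ✓; ∠QGF = 146.8° ✓; |GF| = 23.70 ✓; ∠(GF, FR) = 90.00° ✓; |FR| = 11.80 ✓; ∠FRB = 48.20° ✓; |RB| = 33.10 ✗.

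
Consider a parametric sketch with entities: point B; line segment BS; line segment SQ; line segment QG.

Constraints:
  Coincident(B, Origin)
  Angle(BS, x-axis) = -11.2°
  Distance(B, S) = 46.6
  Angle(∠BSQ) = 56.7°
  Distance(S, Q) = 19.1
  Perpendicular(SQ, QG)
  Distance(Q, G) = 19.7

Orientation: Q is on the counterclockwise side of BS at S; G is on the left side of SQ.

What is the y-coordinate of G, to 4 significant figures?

1.234

B is at the origin; BS runs at -11.2° with length 46.6, so S = 46.6·(cos -11.2°, sin -11.2°) = (45.71, -9.051). ∠BSQ = 56.7°, so SQ runs at -11.2° + (180° − 56.7°) = 112.1° from the x-axis; with |SQ| = 19.1, Q = S + 19.1·(cos 112.1°, sin 112.1°) = (38.53, 8.645). SQ is perpendicular to QG; with |QG| = 19.7 on the left of SQ, G = Q + 19.7·(-0.9265, -0.3762) = (20.27, 1.234). So G.y = 1.234.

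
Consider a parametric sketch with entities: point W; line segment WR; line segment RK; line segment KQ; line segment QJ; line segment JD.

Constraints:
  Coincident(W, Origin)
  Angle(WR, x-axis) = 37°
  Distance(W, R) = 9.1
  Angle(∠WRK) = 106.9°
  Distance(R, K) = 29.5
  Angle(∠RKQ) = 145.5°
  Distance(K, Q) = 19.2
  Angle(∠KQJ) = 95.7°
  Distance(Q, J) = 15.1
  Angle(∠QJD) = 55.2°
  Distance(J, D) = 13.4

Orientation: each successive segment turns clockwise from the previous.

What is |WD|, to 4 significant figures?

34.90

∠KQJ = 95.7° gives QJ at -154.9° from the x-axis; with |QJ| = 15.1, J = (23.81, -36.42). ∠QJD = 55.2° gives JD at 80.30° from the x-axis; with |JD| = 13.4, D = (26.06, -23.21). Then |WD| = |D − W| = 34.90.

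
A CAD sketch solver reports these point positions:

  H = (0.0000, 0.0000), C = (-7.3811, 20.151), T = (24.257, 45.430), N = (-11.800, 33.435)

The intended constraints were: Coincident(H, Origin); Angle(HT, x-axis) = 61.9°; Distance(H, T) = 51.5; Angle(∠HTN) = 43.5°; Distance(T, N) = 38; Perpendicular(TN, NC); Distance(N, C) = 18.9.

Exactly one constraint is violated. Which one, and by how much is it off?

Distance(N, C) = 18.9 — off by 4.90.

H = (0.00, 0.00) ✓; HT at 61.90° ✓; |HT| = 51.50 ✓; ∠HTN = 43.50° ✓; |TN| = 38.00 ✓; ∠(TN, NC) = 90.00° ✓; |NC| = 14.00 ✗.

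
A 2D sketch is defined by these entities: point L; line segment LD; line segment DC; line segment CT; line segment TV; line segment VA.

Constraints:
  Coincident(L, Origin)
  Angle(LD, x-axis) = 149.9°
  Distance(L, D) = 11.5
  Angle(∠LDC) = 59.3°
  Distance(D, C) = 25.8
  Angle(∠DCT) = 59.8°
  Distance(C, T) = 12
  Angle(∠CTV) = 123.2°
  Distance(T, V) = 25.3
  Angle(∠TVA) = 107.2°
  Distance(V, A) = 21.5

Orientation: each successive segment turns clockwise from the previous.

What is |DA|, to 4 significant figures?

15.46

∠CTV = 123.2° gives TV at -147.8° from the x-axis; with |TV| = 25.3, V = (-9.046, -7.126). ∠TVA = 107.2° gives VA at 139.4° from the x-axis; with |VA| = 21.5, A = (-25.37, 6.866). Then |DA| = |A − D| = 15.46.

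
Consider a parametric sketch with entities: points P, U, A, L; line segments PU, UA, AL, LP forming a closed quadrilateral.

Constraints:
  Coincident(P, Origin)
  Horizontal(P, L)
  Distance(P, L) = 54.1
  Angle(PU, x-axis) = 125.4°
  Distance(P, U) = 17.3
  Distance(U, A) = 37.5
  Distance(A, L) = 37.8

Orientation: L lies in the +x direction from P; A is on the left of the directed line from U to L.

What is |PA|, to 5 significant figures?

36.013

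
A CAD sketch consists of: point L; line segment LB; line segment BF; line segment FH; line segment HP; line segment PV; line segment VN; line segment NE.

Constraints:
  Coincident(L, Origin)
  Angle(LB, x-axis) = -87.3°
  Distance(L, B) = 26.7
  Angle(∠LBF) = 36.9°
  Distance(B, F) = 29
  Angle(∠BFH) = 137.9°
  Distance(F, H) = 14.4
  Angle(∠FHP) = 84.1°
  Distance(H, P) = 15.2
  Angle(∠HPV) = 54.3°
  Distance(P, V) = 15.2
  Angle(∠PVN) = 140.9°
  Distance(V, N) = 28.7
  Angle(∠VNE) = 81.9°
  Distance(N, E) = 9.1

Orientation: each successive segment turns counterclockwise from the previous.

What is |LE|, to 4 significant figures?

40.52

∠PVN = 140.9° gives VN at -1.400° from the x-axis; with |VN| = 28.7, N = (41.07, -2.620). ∠VNE = 81.9° gives NE at 96.70° from the x-axis; with |NE| = 9.1, E = (40.01, 6.418). Then |LE| = |E − L| = 40.52.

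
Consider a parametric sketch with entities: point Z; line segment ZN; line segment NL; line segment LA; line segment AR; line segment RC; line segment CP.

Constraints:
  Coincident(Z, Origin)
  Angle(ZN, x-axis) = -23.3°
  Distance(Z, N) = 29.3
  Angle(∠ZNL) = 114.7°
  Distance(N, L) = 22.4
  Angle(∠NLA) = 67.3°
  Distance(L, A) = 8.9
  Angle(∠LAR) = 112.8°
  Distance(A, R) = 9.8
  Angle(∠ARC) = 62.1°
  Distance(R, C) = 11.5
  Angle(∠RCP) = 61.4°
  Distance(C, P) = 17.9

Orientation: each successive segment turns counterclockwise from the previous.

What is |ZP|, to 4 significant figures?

39.14

∠ARC = 62.1° gives RC at -20.20° from the x-axis; with |RC| = 11.5, C = (39.01, -3.313). ∠RCP = 61.4° gives CP at 98.40° from the x-axis; with |CP| = 17.9, P = (36.39, 14.39). Then |ZP| = |P − Z| = 39.14.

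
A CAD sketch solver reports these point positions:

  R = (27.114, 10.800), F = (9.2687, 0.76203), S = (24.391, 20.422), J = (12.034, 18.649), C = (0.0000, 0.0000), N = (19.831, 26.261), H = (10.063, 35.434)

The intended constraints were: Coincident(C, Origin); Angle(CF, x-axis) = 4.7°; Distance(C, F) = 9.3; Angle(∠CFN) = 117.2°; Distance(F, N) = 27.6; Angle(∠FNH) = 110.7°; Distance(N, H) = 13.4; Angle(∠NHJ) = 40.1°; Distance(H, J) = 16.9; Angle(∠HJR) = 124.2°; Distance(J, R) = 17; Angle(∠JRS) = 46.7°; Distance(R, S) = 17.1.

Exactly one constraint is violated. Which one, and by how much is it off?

Distance(R, S) = 17.1 — off by 7.10.

C = (0.00, 0.00) ✓; CF at 4.700° ✓; |CF| = 9.300 ✓; ∠CFN = 117.2° ✓; |FN| = 27.60 ✓; ∠FNH = 110.7° ✓; |NH| = 13.40 ✓; ∠NHJ = 40.10° ✓; |HJ| = 16.90 ✓; ∠HJR = 124.2° ✓; |JR| = 17.00 ✓; ∠JRS = 46.70° ✓; |RS| = 10.00 ✗.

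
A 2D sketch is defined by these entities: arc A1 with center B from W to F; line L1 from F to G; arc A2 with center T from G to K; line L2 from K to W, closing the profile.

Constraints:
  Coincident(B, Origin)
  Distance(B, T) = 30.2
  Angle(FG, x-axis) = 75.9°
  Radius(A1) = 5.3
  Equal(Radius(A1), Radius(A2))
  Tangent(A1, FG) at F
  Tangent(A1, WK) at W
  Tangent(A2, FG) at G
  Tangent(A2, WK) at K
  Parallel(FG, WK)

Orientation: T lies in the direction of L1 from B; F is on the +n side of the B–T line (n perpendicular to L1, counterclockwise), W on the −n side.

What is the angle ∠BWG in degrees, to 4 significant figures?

70.66°

The slot axis is L1's direction at 75.9°, so u = (cos 75.9°, sin 75.9°) = (0.2436, 0.9699) and n = (−sin 75.9°, cos 75.9°) = (-0.9699, 0.2436). B is at the origin and T lies 30.2 along u from B, so T = 30.2·u = (7.357, 29.29). Tangency of A1 to both parallel lines with radius 5.3 puts F and W at B ± 5.3·n: F = (-5.140, 1.291), W = (5.140, -1.291). Equal radii place G and K the same way about T: G = T + 5.3·n = (2.217, 30.58), K = T − 5.3·n = (12.50, 28.00). Then cos ∠BWG = WB·WG / (|WB||WG|), giving 70.66°.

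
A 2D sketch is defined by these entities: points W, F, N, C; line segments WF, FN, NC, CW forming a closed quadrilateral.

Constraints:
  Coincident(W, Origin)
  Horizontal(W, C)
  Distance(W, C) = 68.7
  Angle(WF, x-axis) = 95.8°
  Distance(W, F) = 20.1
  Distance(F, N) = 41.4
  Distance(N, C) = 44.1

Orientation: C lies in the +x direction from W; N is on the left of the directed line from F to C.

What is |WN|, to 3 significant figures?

49.1

Checks: |FN| = 41.40 ✓; |NC| = 44.10 ✓.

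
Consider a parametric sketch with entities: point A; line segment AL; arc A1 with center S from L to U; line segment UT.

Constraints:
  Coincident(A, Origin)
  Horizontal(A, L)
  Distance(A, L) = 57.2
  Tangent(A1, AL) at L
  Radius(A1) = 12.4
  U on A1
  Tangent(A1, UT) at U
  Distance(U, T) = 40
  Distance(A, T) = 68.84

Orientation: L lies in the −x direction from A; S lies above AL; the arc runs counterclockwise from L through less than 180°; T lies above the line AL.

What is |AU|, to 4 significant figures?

46.48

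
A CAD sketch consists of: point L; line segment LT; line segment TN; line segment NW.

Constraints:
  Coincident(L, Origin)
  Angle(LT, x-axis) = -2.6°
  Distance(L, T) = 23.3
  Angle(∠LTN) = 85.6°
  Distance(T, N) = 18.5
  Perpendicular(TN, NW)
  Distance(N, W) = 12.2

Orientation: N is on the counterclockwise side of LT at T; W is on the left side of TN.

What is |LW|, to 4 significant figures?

20.02

∠LTN = 85.6°, so TN runs at -2.6° + (180° − 85.6°) = 91.80° from the x-axis; with |TN| = 18.5, N = T + 18.5·(cos 91.80°, sin 91.80°) = (22.69, 17.43). TN is perpendicular to NW; with |NW| = 12.2 on the left of TN, W = N + 12.2·(-0.9995, -0.03141) = (10.50, 17.05). Then |LW| = |W − L| = 20.02.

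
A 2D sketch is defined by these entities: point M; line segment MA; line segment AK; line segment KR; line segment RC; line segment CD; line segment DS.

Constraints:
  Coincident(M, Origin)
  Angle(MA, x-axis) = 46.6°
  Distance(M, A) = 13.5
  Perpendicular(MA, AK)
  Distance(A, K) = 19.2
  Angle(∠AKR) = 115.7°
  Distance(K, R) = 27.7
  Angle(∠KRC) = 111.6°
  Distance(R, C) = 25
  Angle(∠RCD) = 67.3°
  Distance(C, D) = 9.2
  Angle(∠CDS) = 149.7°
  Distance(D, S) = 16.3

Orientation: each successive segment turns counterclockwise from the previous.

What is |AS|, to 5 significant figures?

22.285

∠RCD = 67.3° gives CD at 22.000° from the x-axis; with |CD| = 9.2, D = (-22.327, -8.4326). ∠CDS = 149.7° gives DS at 52.300° from the x-axis; with |DS| = 16.3, S = (-12.359, 4.4644). Then |AS| = |S − A| = 22.285.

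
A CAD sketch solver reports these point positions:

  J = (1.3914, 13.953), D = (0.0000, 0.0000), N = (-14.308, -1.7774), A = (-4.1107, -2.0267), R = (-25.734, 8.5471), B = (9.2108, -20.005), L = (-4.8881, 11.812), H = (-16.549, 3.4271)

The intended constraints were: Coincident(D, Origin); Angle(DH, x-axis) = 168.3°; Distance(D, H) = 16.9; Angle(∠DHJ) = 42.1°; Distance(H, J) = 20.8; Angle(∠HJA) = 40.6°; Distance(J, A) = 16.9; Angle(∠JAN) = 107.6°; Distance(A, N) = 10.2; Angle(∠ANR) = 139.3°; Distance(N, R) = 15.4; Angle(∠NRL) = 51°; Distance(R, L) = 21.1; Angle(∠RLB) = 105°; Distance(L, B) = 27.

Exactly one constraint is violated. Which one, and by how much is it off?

Distance(L, B) = 27 — off by 7.80.

D = (0.00, 0.00) ✓; DH at 168.3° ✓; |DH| = 16.90 ✓; ∠DHJ = 42.10° ✓; |HJ| = 20.80 ✓; ∠HJA = 40.60° ✓; |JA| = 16.90 ✓; ∠JAN = 107.6° ✓; |AN| = 10.20 ✓; ∠ANR = 139.3° ✓; |NR| = 15.40 ✓; ∠NRL = 51.00° ✓; |RL| = 21.10 ✓; ∠RLB = 105.0° ✓; |LB| = 34.80 ✗.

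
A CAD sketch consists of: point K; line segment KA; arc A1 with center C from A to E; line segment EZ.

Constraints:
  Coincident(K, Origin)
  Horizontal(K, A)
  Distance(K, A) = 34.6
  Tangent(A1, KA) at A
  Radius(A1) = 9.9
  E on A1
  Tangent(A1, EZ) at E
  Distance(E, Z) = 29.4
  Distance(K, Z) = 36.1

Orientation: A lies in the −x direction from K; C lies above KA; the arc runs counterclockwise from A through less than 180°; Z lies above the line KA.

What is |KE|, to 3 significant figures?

26.2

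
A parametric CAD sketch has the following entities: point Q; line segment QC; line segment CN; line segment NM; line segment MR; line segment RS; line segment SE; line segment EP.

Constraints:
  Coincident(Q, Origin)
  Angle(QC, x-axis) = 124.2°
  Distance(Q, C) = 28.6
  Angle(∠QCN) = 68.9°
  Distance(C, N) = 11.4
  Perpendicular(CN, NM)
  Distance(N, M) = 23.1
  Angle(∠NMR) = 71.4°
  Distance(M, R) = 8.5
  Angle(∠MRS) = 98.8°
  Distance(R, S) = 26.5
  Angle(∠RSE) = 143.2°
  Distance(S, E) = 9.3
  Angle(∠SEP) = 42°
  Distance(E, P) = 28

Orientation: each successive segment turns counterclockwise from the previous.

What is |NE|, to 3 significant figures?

12.5

∠MRS = 98.8° gives RS at 155° from the x-axis; with |RS| = 26.5, S = (-25.3, 20.5). ∠RSE = 143.2° gives SE at -168° from the x-axis; with |SE| = 9.3, E = (-34.4, 18.5). Then |NE| = |E − N| = 12.5.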